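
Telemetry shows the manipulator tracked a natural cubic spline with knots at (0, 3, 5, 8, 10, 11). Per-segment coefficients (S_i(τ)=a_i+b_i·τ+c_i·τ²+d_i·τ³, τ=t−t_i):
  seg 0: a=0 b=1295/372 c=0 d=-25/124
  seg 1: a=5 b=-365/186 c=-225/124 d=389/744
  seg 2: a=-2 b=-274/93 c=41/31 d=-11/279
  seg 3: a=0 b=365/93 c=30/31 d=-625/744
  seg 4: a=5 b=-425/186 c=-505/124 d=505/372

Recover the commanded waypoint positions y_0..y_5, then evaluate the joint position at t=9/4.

y_0 = S_0(0) = a_0 = 0
y_1 = S_1(0) = a_1 = 5
y_2 = S_2(0) = a_2 = -2
y_3 = S_3(0) = a_3 = 0
y_4 = S_4(0) = a_4 = 5
y_5 = S_4(1) = 0
t_q=9/4 is in segment 0 (τ=9/4); S_0(τ)=43935/7936

y_0=0 y_1=5 y_2=-2 y_3=0 y_4=5 y_5=0
S(9/4) = 43935/7936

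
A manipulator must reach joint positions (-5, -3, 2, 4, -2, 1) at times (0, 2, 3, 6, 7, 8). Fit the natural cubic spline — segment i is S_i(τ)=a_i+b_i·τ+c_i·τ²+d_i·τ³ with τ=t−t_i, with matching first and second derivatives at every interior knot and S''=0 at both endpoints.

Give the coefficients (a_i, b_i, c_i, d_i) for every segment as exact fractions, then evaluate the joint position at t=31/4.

  seg 0: a=-5 b=-1529/3723 c=0 d=1313/3723
  seg 1: a=-3 b=14227/3723 c=2626/1241 d=-3490/3723
  seg 2: a=2 b=19513/3723 c=-864/1241 d=-3085/11169
  seg 3: a=4 b=-23804/3723 c=-3949/1241 d=13313/3723
  seg 4: a=-2 b=-7559/3723 c=9364/1241 d=-9364/3723
S(31/4) = -6741/19856

Δ: Δ0=1, Δ1=5, Δ2=2/3, Δ3=-6, Δ4=3
row 1: diag=6, rhs=24; c'=1/6, d'=4
row 2: denom=8−1·1/6=47/6; d'=(-26−1·4)/(47/6)=-180/47
row 3: denom=8−3·18/47=322/47; d'=(-40−3·-180/47)/(322/47)=-670/161
row 4: denom=4−1·47/322=1241/322; d'=(54−1·-670/161)/(1241/322)=18728/1241
back: M4=18728/1241
back: M3=-670/161−47/322·18728/1241=-7898/1241
back: M2=-180/47−18/47·-7898/1241=-1728/1241
back: M1=4−1/6·-1728/1241=5252/1241
M: M0=0, M1=5252/1241, M2=-1728/1241, M3=-7898/1241, M4=18728/1241, M5=0
seg 0: a=-5, c=M0/2=0, d=(M1−M0)/(6·2)=1313/3723, b=Δ0−h0·(2M0+M1)/6=-1529/3723
seg 1: a=-3, c=M1/2=2626/1241, d=(M2−M1)/(6·1)=-3490/3723, b=Δ1−h1·(2M1+M2)/6=14227/3723
seg 2: a=2, c=M2/2=-864/1241, d=(M3−M2)/(6·3)=-3085/11169, b=Δ2−h2·(2M2+M3)/6=19513/3723
seg 3: a=4, c=M3/2=-3949/1241, d=(M4−M3)/(6·1)=13313/3723, b=Δ3−h3·(2M3+M4)/6=-23804/3723
seg 4: a=-2, c=M4/2=9364/1241, d=(M5−M4)/(6·1)=-9364/3723, b=Δ4−h4·(2M4+M5)/6=-7559/3723
t_q=31/4 → seg 4, τ=3/4; S=-2+-7559/3723·τ+9364/1241·τ²+-9364/3723·τ³=-6741/19856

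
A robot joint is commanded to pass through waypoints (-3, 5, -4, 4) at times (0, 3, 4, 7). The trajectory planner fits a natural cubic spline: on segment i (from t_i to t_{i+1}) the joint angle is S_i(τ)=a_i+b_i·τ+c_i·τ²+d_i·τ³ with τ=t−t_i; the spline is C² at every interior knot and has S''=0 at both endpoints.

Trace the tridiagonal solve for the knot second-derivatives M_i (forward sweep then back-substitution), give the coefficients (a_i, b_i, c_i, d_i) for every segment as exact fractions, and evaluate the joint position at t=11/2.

  seg 0: a=-3 b=23/3 c=0 d=-5/9
  seg 1: a=5 b=-22/3 c=-5 d=10/3
  seg 2: a=-4 b=-22/3 c=5 d=-5/9
S(11/2) = -45/8

Δ: Δ0=8/3, Δ1=-9, Δ2=8/3
row 1: diag=8, rhs=-70; c'=1/8, d'=-35/4
row 2: denom=8−1·1/8=63/8; d'=(70−1·-35/4)/(63/8)=10
back: M2=10
back: M1=-35/4−1/8·10=-10
M: M0=0, M1=-10, M2=10, M3=0
seg 0: a=-3, c=M0/2=0, d=(M1−M0)/(6·3)=-5/9, b=Δ0−h0·(2M0+M1)/6=23/3
seg 1: a=5, c=M1/2=-5, d=(M2−M1)/(6·1)=10/3, b=Δ1−h1·(2M1+M2)/6=-22/3
seg 2: a=-4, c=M2/2=5, d=(M3−M2)/(6·3)=-5/9, b=Δ2−h2·(2M2+M3)/6=-22/3
t_q=11/2 → seg 2, τ=3/2; S=-4+-22/3·τ+5·τ²+-5/9·τ³=-45/8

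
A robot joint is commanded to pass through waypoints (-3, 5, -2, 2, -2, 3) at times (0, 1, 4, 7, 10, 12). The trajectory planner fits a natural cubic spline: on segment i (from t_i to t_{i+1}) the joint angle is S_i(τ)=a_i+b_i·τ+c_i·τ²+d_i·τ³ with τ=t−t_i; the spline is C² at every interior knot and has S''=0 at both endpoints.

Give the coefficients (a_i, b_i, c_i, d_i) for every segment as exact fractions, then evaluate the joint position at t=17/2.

Δ: Δ0=8, Δ1=-7/3, Δ2=4/3, Δ3=-4/3, Δ4=5/2
row 1: diag=8, rhs=-62; c'=3/8, d'=-31/4
row 2: denom=12−3·3/8=87/8; d'=(22−3·-31/4)/(87/8)=362/87
row 3: denom=12−3·8/29=324/29; d'=(-16−3·362/87)/(324/29)=-413/162
row 4: denom=10−3·29/108=331/36; d'=(23−3·-413/162)/(331/36)=10/3
back: M4=10/3
back: M3=-413/162−29/108·10/3=-31/9
back: M2=362/87−8/29·-31/9=46/9
back: M1=-31/4−3/8·46/9=-29/3
M: M0=0, M1=-29/3, M2=46/9, M3=-31/9, M4=10/3, M5=0
seg 0: a=-3, c=M0/2=0, d=(M1−M0)/(6·1)=-29/18, b=Δ0−h0·(2M0+M1)/6=173/18
seg 1: a=5, c=M1/2=-29/6, d=(M2−M1)/(6·3)=133/162, b=Δ1−h1·(2M1+M2)/6=43/9
seg 2: a=-2, c=M2/2=23/9, d=(M3−M2)/(6·3)=-77/162, b=Δ2−h2·(2M2+M3)/6=-37/18
seg 3: a=2, c=M3/2=-31/18, d=(M4−M3)/(6·3)=61/162, b=Δ3−h3·(2M3+M4)/6=4/9
seg 4: a=-2, c=M4/2=5/3, d=(M5−M4)/(6·2)=-5/18, b=Δ4−h4·(2M4+M5)/6=5/18
t_q=17/2 → seg 3, τ=3/2; S=2+4/9·τ+-31/18·τ²+61/162·τ³=1/16

  seg 0: a=-3 b=173/18 c=0 d=-29/18
  seg 1: a=5 b=43/9 c=-29/6 d=133/162
  seg 2: a=-2 b=-37/18 c=23/9 d=-77/162
  seg 3: a=2 b=4/9 c=-31/18 d=61/162
  seg 4: a=-2 b=5/18 c=5/3 d=-5/18
S(17/2) = 1/16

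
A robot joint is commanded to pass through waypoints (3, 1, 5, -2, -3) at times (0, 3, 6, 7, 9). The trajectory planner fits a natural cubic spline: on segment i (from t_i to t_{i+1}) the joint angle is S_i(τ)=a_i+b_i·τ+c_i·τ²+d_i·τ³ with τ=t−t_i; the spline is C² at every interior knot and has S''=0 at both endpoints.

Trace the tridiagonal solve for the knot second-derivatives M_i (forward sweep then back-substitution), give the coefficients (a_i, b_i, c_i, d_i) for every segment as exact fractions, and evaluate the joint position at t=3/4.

  seg 0: a=3 b=-133/60 c=0 d=31/180
  seg 1: a=1 b=73/30 c=31/20 d=-23/36
  seg 2: a=5 b=-331/60 c=-21/5 d=163/60
  seg 3: a=-2 b=-173/30 c=79/20 d=-79/120
S(3/4) = 361/256

Δ: Δ0=-2/3, Δ1=4/3, Δ2=-7, Δ3=-1/2
row 1: diag=12, rhs=12; c'=1/4, d'=1
row 2: denom=8−3·1/4=29/4; d'=(-50−3·1)/(29/4)=-212/29
row 3: denom=6−1·4/29=170/29; d'=(39−1·-212/29)/(170/29)=79/10
back: M3=79/10
back: M2=-212/29−4/29·79/10=-42/5
back: M1=1−1/4·-42/5=31/10
M: M0=0, M1=31/10, M2=-42/5, M3=79/10, M4=0
seg 0: a=3, c=M0/2=0, d=(M1−M0)/(6·3)=31/180, b=Δ0−h0·(2M0+M1)/6=-133/60
seg 1: a=1, c=M1/2=31/20, d=(M2−M1)/(6·3)=-23/36, b=Δ1−h1·(2M1+M2)/6=73/30
seg 2: a=5, c=M2/2=-21/5, d=(M3−M2)/(6·1)=163/60, b=Δ2−h2·(2M2+M3)/6=-331/60
seg 3: a=-2, c=M3/2=79/20, d=(M4−M3)/(6·2)=-79/120, b=Δ3−h3·(2M3+M4)/6=-173/30
t_q=3/4 → seg 0, τ=3/4; S=3+-133/60·τ+0·τ²+31/180·τ³=361/256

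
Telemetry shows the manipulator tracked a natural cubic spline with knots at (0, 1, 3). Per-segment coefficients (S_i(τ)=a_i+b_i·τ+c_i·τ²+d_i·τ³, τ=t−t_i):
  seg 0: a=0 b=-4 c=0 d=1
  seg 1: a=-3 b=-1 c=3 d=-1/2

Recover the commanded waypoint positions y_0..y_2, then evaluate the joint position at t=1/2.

y_0 = S_0(0) = a_0 = 0
y_1 = S_1(0) = a_1 = -3
y_2 = S_1(2) = 3
t_q=1/2 is in segment 0 (τ=1/2); S_0(τ)=-15/8

y_0=0 y_1=-3 y_2=3
S(1/2) = -15/8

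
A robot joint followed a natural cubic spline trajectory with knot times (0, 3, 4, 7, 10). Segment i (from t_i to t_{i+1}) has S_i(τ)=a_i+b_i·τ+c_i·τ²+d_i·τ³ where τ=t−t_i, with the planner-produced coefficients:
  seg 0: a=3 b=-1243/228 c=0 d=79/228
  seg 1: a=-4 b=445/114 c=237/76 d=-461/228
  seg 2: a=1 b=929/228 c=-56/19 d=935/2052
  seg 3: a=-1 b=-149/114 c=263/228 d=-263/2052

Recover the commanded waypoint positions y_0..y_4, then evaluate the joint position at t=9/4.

y_0 = S_0(0) = a_0 = 3
y_1 = S_1(0) = a_1 = -4
y_2 = S_2(0) = a_2 = 1
y_3 = S_3(0) = a_3 = -1
y_4 = S_3(3) = 2
t_q=9/4 is in segment 0 (τ=9/4); S_0(τ)=-25875/4864

y_0=3 y_1=-4 y_2=1 y_3=-1 y_4=2
S(9/4) = -25875/4864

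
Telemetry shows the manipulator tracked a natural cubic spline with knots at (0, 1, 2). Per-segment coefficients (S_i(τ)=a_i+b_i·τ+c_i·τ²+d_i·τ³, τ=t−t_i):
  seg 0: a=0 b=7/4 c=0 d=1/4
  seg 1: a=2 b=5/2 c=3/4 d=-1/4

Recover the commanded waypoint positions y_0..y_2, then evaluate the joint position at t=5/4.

y_0=0 y_1=2 y_2=5
S(5/4) = 683/256

y_0 = S_0(0) = a_0 = 0
y_1 = S_1(0) = a_1 = 2
y_2 = S_1(1) = 5
t_q=5/4 is in segment 1 (τ=1/4); S_1(τ)=683/256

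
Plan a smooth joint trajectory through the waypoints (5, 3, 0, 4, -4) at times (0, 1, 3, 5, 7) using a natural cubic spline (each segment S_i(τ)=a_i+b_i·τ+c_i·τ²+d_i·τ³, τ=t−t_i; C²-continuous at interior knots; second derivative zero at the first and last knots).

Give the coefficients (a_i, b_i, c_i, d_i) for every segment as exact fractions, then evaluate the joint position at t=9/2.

Δ: Δ0=-2, Δ1=-3/2, Δ2=2, Δ3=-4
row 1: diag=6, rhs=3; c'=1/3, d'=1/2
row 2: denom=8−2·1/3=22/3; d'=(21−2·1/2)/(22/3)=30/11
row 3: denom=8−2·3/11=82/11; d'=(-36−2·30/11)/(82/11)=-228/41
back: M3=-228/41
back: M2=30/11−3/11·-228/41=174/41
back: M1=1/2−1/3·174/41=-75/82
M: M0=0, M1=-75/82, M2=174/41, M3=-228/41, M4=0
seg 0: a=5, c=M0/2=0, d=(M1−M0)/(6·1)=-25/164, b=Δ0−h0·(2M0+M1)/6=-303/164
seg 1: a=3, c=M1/2=-75/164, d=(M2−M1)/(6·2)=141/328, b=Δ1−h1·(2M1+M2)/6=-189/82
seg 2: a=0, c=M2/2=87/41, d=(M3−M2)/(6·2)=-67/82, b=Δ2−h2·(2M2+M3)/6=42/41
seg 3: a=4, c=M3/2=-114/41, d=(M4−M3)/(6·2)=19/41, b=Δ3−h3·(2M3+M4)/6=-12/41
t_q=9/2 → seg 2, τ=3/2; S=0+42/41·τ+87/41·τ²+-67/82·τ³=2331/656

  seg 0: a=5 b=-303/164 c=0 d=-25/164
  seg 1: a=3 b=-189/82 c=-75/164 d=141/328
  seg 2: a=0 b=42/41 c=87/41 d=-67/82
  seg 3: a=4 b=-12/41 c=-114/41 d=19/41
S(9/2) = 2331/656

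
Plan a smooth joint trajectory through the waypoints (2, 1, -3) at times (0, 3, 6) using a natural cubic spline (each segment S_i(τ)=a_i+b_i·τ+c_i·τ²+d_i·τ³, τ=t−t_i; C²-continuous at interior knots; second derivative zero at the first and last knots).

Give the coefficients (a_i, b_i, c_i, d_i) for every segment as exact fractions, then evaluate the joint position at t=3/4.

  seg 0: a=2 b=-1/12 c=0 d=-1/36
  seg 1: a=1 b=-5/6 c=-1/4 d=1/36
S(3/4) = 493/256

Δ: Δ0=-1/3, Δ1=-4/3
row 1: diag=12, rhs=-6; c'=1/4, d'=-1/2
back: M1=-1/2
M: M0=0, M1=-1/2, M2=0
seg 0: a=2, c=M0/2=0, d=(M1−M0)/(6·3)=-1/36, b=Δ0−h0·(2M0+M1)/6=-1/12
seg 1: a=1, c=M1/2=-1/4, d=(M2−M1)/(6·3)=1/36, b=Δ1−h1·(2M1+M2)/6=-5/6
t_q=3/4 → seg 0, τ=3/4; S=2+-1/12·τ+0·τ²+-1/36·τ³=493/256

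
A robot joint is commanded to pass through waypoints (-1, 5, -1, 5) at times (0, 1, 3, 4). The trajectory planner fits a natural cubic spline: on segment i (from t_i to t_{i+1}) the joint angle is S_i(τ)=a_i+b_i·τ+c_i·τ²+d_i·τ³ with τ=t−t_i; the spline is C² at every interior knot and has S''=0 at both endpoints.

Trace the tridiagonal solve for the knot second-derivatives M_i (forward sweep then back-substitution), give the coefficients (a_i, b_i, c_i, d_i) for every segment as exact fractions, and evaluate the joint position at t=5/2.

Δ: Δ0=6, Δ1=-3, Δ2=6
row 1: diag=6, rhs=-54; c'=1/3, d'=-9
row 2: denom=6−2·1/3=16/3; d'=(54−2·-9)/(16/3)=27/2
back: M2=27/2
back: M1=-9−1/3·27/2=-27/2
M: M0=0, M1=-27/2, M2=27/2, M3=0
seg 0: a=-1, c=M0/2=0, d=(M1−M0)/(6·1)=-9/4, b=Δ0−h0·(2M0+M1)/6=33/4
seg 1: a=5, c=M1/2=-27/4, d=(M2−M1)/(6·2)=9/4, b=Δ1−h1·(2M1+M2)/6=3/2
seg 2: a=-1, c=M2/2=27/4, d=(M3−M2)/(6·1)=-9/4, b=Δ2−h2·(2M2+M3)/6=3/2
t_q=5/2 → seg 1, τ=3/2; S=5+3/2·τ+-27/4·τ²+9/4·τ³=-11/32

  seg 0: a=-1 b=33/4 c=0 d=-9/4
  seg 1: a=5 b=3/2 c=-27/4 d=9/4
  seg 2: a=-1 b=3/2 c=27/4 d=-9/4
S(5/2) = -11/32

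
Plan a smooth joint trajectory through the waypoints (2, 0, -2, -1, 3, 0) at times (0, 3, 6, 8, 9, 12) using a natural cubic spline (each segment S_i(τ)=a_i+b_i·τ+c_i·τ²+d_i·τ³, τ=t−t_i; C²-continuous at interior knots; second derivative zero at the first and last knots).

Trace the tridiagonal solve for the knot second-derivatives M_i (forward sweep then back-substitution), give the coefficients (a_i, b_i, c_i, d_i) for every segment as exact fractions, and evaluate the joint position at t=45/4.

  seg 0: a=2 b=-2215/3222 c=0 d=67/28998
  seg 1: a=0 b=-1007/1611 c=67/3222 d=-335/28998
  seg 2: a=-2 b=-2617/3222 c=-134/1611 d=397/1074
  seg 3: a=-1 b=10603/3222 c=3439/1611 d=-1531/1074
  seg 4: a=3 b=5290/1611 c=-6901/3222 d=6901/28998
S(45/4) = 51689/22912

Δ: Δ0=-2/3, Δ1=-2/3, Δ2=1/2, Δ3=4, Δ4=-1
row 1: diag=12, rhs=0; c'=1/4, d'=0
row 2: denom=10−3·1/4=37/4; d'=(7−3·0)/(37/4)=28/37
row 3: denom=6−2·8/37=206/37; d'=(21−2·28/37)/(206/37)=7/2
row 4: denom=8−1·37/206=1611/206; d'=(-30−1·7/2)/(1611/206)=-6901/1611
back: M4=-6901/1611
back: M3=7/2−37/206·-6901/1611=6878/1611
back: M2=28/37−8/37·6878/1611=-268/1611
back: M1=0−1/4·-268/1611=67/1611
M: M0=0, M1=67/1611, M2=-268/1611, M3=6878/1611, M4=-6901/1611, M5=0
seg 0: a=2, c=M0/2=0, d=(M1−M0)/(6·3)=67/28998, b=Δ0−h0·(2M0+M1)/6=-2215/3222
seg 1: a=0, c=M1/2=67/3222, d=(M2−M1)/(6·3)=-335/28998, b=Δ1−h1·(2M1+M2)/6=-1007/1611
seg 2: a=-2, c=M2/2=-134/1611, d=(M3−M2)/(6·2)=397/1074, b=Δ2−h2·(2M2+M3)/6=-2617/3222
seg 3: a=-1, c=M3/2=3439/1611, d=(M4−M3)/(6·1)=-1531/1074, b=Δ3−h3·(2M3+M4)/6=10603/3222
seg 4: a=3, c=M4/2=-6901/3222, d=(M5−M4)/(6·3)=6901/28998, b=Δ4−h4·(2M4+M5)/6=5290/1611
t_q=45/4 → seg 4, τ=9/4; S=3+5290/1611·τ+-6901/3222·τ²+6901/28998·τ³=51689/22912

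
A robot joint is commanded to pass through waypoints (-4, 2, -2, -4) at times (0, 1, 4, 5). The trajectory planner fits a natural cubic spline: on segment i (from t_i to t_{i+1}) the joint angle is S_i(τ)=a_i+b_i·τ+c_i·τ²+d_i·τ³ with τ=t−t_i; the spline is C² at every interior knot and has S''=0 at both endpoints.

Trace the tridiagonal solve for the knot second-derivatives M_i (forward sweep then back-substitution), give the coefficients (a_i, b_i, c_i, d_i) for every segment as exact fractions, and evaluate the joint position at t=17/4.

Δ: Δ0=6, Δ1=-4/3, Δ2=-2
row 1: diag=8, rhs=-44; c'=3/8, d'=-11/2
row 2: denom=8−3·3/8=55/8; d'=(-4−3·-11/2)/(55/8)=20/11
back: M2=20/11
back: M1=-11/2−3/8·20/11=-68/11
M: M0=0, M1=-68/11, M2=20/11, M3=0
seg 0: a=-4, c=M0/2=0, d=(M1−M0)/(6·1)=-34/33, b=Δ0−h0·(2M0+M1)/6=232/33
seg 1: a=2, c=M1/2=-34/11, d=(M2−M1)/(6·3)=4/9, b=Δ1−h1·(2M1+M2)/6=130/33
seg 2: a=-2, c=M2/2=10/11, d=(M3−M2)/(6·1)=-10/33, b=Δ2−h2·(2M2+M3)/6=-86/33
t_q=17/4 → seg 2, τ=1/4; S=-2+-86/33·τ+10/11·τ²+-10/33·τ³=-915/352

  seg 0: a=-4 b=232/33 c=0 d=-34/33
  seg 1: a=2 b=130/33 c=-34/11 d=4/9
  seg 2: a=-2 b=-86/33 c=10/11 d=-10/33
S(17/4) = -915/352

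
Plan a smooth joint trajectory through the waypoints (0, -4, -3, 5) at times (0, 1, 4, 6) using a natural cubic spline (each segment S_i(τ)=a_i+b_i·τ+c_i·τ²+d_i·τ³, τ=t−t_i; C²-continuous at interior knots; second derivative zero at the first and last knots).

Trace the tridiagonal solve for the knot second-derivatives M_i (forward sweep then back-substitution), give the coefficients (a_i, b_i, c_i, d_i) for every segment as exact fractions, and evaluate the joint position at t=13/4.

  seg 0: a=0 b=-949/213 c=0 d=97/213
  seg 1: a=-4 b=-658/213 c=97/71 d=-16/213
  seg 2: a=-3 b=656/213 c=49/71 d=-49/426
S(13/4) = -5555/1136

Δ: Δ0=-4, Δ1=1/3, Δ2=4
row 1: diag=8, rhs=26; c'=3/8, d'=13/4
row 2: denom=10−3·3/8=71/8; d'=(22−3·13/4)/(71/8)=98/71
back: M2=98/71
back: M1=13/4−3/8·98/71=194/71
M: M0=0, M1=194/71, M2=98/71, M3=0
seg 0: a=0, c=M0/2=0, d=(M1−M0)/(6·1)=97/213, b=Δ0−h0·(2M0+M1)/6=-949/213
seg 1: a=-4, c=M1/2=97/71, d=(M2−M1)/(6·3)=-16/213, b=Δ1−h1·(2M1+M2)/6=-658/213
seg 2: a=-3, c=M2/2=49/71, d=(M3−M2)/(6·2)=-49/426, b=Δ2−h2·(2M2+M3)/6=656/213
t_q=13/4 → seg 1, τ=9/4; S=-4+-658/213·τ+97/71·τ²+-16/213·τ³=-5555/1136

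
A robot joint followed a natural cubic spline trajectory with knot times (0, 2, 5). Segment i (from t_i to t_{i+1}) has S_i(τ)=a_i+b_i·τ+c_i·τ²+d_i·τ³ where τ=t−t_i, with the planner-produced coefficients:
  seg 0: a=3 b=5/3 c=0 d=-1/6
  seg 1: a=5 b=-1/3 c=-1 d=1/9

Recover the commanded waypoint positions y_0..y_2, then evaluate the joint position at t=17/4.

y_0=3 y_1=5 y_2=-2
S(17/4) = 29/64

y_0 = S_0(0) = a_0 = 3
y_1 = S_1(0) = a_1 = 5
y_2 = S_1(3) = -2
t_q=17/4 is in segment 1 (τ=9/4); S_1(τ)=29/64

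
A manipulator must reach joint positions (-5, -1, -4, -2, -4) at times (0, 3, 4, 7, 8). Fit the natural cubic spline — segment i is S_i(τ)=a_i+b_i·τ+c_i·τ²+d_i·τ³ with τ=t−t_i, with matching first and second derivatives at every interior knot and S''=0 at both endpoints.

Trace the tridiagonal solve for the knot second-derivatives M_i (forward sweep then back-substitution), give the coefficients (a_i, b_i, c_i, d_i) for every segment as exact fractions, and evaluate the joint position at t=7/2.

  seg 0: a=-5 b=1403/432 c=0 d=-827/3888
  seg 1: a=-1 b=-539/216 c=-827/432 d=203/144
  seg 2: a=-4 b=-905/432 c=125/54 d=-1807/3888
  seg 3: a=-2 b=-163/216 c=-269/144 d=269/432
S(7/2) = -8813/3456

Δ: Δ0=4/3, Δ1=-3, Δ2=2/3, Δ3=-2
row 1: diag=8, rhs=-26; c'=1/8, d'=-13/4
row 2: denom=8−1·1/8=63/8; d'=(22−1·-13/4)/(63/8)=202/63
row 3: denom=8−3·8/21=48/7; d'=(-16−3·202/63)/(48/7)=-269/72
back: M3=-269/72
back: M2=202/63−8/21·-269/72=125/27
back: M1=-13/4−1/8·125/27=-827/216
M: M0=0, M1=-827/216, M2=125/27, M3=-269/72, M4=0
seg 0: a=-5, c=M0/2=0, d=(M1−M0)/(6·3)=-827/3888, b=Δ0−h0·(2M0+M1)/6=1403/432
seg 1: a=-1, c=M1/2=-827/432, d=(M2−M1)/(6·1)=203/144, b=Δ1−h1·(2M1+M2)/6=-539/216
seg 2: a=-4, c=M2/2=125/54, d=(M3−M2)/(6·3)=-1807/3888, b=Δ2−h2·(2M2+M3)/6=-905/432
seg 3: a=-2, c=M3/2=-269/144, d=(M4−M3)/(6·1)=269/432, b=Δ3−h3·(2M3+M4)/6=-163/216
t_q=7/2 → seg 1, τ=1/2; S=-1+-539/216·τ+-827/432·τ²+203/144·τ³=-8813/3456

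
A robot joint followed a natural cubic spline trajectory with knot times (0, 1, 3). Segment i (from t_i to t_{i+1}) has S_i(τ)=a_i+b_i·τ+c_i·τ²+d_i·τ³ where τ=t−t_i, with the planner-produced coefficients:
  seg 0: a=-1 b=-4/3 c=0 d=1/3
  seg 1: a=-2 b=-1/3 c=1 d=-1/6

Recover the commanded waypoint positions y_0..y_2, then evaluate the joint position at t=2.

y_0=-1 y_1=-2 y_2=0
S(2) = -3/2

y_0 = S_0(0) = a_0 = -1
y_1 = S_1(0) = a_1 = -2
y_2 = S_1(2) = 0
t_q=2 is in segment 1 (τ=1); S_1(τ)=-3/2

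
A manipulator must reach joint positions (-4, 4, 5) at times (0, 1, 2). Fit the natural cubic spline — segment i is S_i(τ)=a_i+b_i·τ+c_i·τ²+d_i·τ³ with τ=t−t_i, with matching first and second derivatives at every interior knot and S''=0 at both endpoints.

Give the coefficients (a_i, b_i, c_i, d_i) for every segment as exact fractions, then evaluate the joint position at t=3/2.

  seg 0: a=-4 b=39/4 c=0 d=-7/4
  seg 1: a=4 b=9/2 c=-21/4 d=7/4
S(3/2) = 165/32

Δ: Δ0=8, Δ1=1
row 1: diag=4, rhs=-42; c'=1/4, d'=-21/2
back: M1=-21/2
M: M0=0, M1=-21/2, M2=0
seg 0: a=-4, c=M0/2=0, d=(M1−M0)/(6·1)=-7/4, b=Δ0−h0·(2M0+M1)/6=39/4
seg 1: a=4, c=M1/2=-21/4, d=(M2−M1)/(6·1)=7/4, b=Δ1−h1·(2M1+M2)/6=9/2
t_q=3/2 → seg 1, τ=1/2; S=4+9/2·τ+-21/4·τ²+7/4·τ³=165/32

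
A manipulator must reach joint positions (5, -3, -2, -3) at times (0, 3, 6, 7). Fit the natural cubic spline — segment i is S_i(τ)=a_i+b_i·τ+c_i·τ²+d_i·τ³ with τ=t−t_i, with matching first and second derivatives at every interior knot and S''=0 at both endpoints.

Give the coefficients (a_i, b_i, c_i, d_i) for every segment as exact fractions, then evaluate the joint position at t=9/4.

Δ: Δ0=-8/3, Δ1=1/3, Δ2=-1
row 1: diag=12, rhs=18; c'=1/4, d'=3/2
row 2: denom=8−3·1/4=29/4; d'=(-8−3·3/2)/(29/4)=-50/29
back: M2=-50/29
back: M1=3/2−1/4·-50/29=56/29
M: M0=0, M1=56/29, M2=-50/29, M3=0
seg 0: a=5, c=M0/2=0, d=(M1−M0)/(6·3)=28/261, b=Δ0−h0·(2M0+M1)/6=-316/87
seg 1: a=-3, c=M1/2=28/29, d=(M2−M1)/(6·3)=-53/261, b=Δ1−h1·(2M1+M2)/6=-64/87
seg 2: a=-2, c=M2/2=-25/29, d=(M3−M2)/(6·1)=25/87, b=Δ2−h2·(2M2+M3)/6=-37/87
t_q=9/4 → seg 0, τ=9/4; S=5+-316/87·τ+0·τ²+28/261·τ³=-905/464

  seg 0: a=5 b=-316/87 c=0 d=28/261
  seg 1: a=-3 b=-64/87 c=28/29 d=-53/261
  seg 2: a=-2 b=-37/87 c=-25/29 d=25/87
S(9/4) = -905/464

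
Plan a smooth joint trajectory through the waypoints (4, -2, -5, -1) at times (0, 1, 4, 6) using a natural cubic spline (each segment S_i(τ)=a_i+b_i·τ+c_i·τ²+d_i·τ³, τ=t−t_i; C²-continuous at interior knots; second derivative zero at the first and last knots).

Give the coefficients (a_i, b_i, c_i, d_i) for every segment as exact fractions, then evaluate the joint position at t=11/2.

Δ: Δ0=-6, Δ1=-1, Δ2=2
row 1: diag=8, rhs=30; c'=3/8, d'=15/4
row 2: denom=10−3·3/8=71/8; d'=(18−3·15/4)/(71/8)=54/71
back: M2=54/71
back: M1=15/4−3/8·54/71=246/71
M: M0=0, M1=246/71, M2=54/71, M3=0
seg 0: a=4, c=M0/2=0, d=(M1−M0)/(6·1)=41/71, b=Δ0−h0·(2M0+M1)/6=-467/71
seg 1: a=-2, c=M1/2=123/71, d=(M2−M1)/(6·3)=-32/213, b=Δ1−h1·(2M1+M2)/6=-344/71
seg 2: a=-5, c=M2/2=27/71, d=(M3−M2)/(6·2)=-9/142, b=Δ2−h2·(2M2+M3)/6=106/71
t_q=11/2 → seg 2, τ=3/2; S=-5+106/71·τ+27/71·τ²+-9/142·τ³=-2407/1136

  seg 0: a=4 b=-467/71 c=0 d=41/71
  seg 1: a=-2 b=-344/71 c=123/71 d=-32/213
  seg 2: a=-5 b=106/71 c=27/71 d=-9/142
S(11/2) = -2407/1136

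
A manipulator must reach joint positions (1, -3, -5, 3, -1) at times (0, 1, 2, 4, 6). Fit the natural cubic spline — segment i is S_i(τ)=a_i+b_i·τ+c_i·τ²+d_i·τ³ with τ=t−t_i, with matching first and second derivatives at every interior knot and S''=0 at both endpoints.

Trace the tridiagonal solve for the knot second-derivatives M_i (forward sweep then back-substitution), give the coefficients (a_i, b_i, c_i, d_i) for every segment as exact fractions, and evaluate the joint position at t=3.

Δ: Δ0=-4, Δ1=-2, Δ2=4, Δ3=-2
row 1: diag=4, rhs=12; c'=1/4, d'=3
row 2: denom=6−1·1/4=23/4; d'=(36−1·3)/(23/4)=132/23
row 3: denom=8−2·8/23=168/23; d'=(-36−2·132/23)/(168/23)=-13/2
back: M3=-13/2
back: M2=132/23−8/23·-13/2=8
back: M1=3−1/4·8=1
M: M0=0, M1=1, M2=8, M3=-13/2, M4=0
seg 0: a=1, c=M0/2=0, d=(M1−M0)/(6·1)=1/6, b=Δ0−h0·(2M0+M1)/6=-25/6
seg 1: a=-3, c=M1/2=1/2, d=(M2−M1)/(6·1)=7/6, b=Δ1−h1·(2M1+M2)/6=-11/3
seg 2: a=-5, c=M2/2=4, d=(M3−M2)/(6·2)=-29/24, b=Δ2−h2·(2M2+M3)/6=5/6
seg 3: a=3, c=M3/2=-13/4, d=(M4−M3)/(6·2)=13/24, b=Δ3−h3·(2M3+M4)/6=7/3
t_q=3 → seg 2, τ=1; S=-5+5/6·τ+4·τ²+-29/24·τ³=-11/8

  seg 0: a=1 b=-25/6 c=0 d=1/6
  seg 1: a=-3 b=-11/3 c=1/2 d=7/6
  seg 2: a=-5 b=5/6 c=4 d=-29/24
  seg 3: a=3 b=7/3 c=-13/4 d=13/24
S(3) = -11/8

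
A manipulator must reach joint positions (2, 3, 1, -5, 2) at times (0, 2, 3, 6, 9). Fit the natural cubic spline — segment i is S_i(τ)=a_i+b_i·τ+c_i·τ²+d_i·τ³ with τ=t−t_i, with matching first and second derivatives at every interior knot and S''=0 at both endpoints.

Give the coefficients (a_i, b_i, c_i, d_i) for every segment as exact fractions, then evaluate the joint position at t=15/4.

Δ: Δ0=1/2, Δ1=-2, Δ2=-2, Δ3=7/3
row 1: diag=6, rhs=-15; c'=1/6, d'=-5/2
row 2: denom=8−1·1/6=47/6; d'=(0−1·-5/2)/(47/6)=15/47
row 3: denom=12−3·18/47=510/47; d'=(26−3·15/47)/(510/47)=1177/510
back: M3=1177/510
back: M2=15/47−18/47·1177/510=-48/85
back: M1=-5/2−1/6·-48/85=-409/170
M: M0=0, M1=-409/170, M2=-48/85, M3=1177/510, M4=0
seg 0: a=2, c=M0/2=0, d=(M1−M0)/(6·2)=-409/2040, b=Δ0−h0·(2M0+M1)/6=332/255
seg 1: a=3, c=M1/2=-409/340, d=(M2−M1)/(6·1)=313/1020, b=Δ1−h1·(2M1+M2)/6=-563/510
seg 2: a=1, c=M2/2=-24/85, d=(M3−M2)/(6·3)=293/1836, b=Δ2−h2·(2M2+M3)/6=-2641/1020
seg 3: a=-5, c=M3/2=1177/1020, d=(M4−M3)/(6·3)=-1177/9180, b=Δ3−h3·(2M3+M4)/6=13/510
t_q=15/4 → seg 2, τ=3/4; S=1+-2641/1020·τ+-24/85·τ²+293/1836·τ³=-22487/21760

  seg 0: a=2 b=332/255 c=0 d=-409/2040
  seg 1: a=3 b=-563/510 c=-409/340 d=313/1020
  seg 2: a=1 b=-2641/1020 c=-24/85 d=293/1836
  seg 3: a=-5 b=13/510 c=1177/1020 d=-1177/9180
S(15/4) = -22487/21760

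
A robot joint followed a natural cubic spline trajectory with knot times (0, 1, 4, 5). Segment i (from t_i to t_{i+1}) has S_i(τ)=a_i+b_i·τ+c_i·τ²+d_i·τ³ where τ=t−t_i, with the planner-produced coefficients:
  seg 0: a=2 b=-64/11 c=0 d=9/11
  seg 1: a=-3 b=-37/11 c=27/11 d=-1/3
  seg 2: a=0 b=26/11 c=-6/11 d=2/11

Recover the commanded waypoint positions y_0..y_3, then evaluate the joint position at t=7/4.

y_0=2 y_1=-3 y_2=0 y_3=2
S(7/4) = -3015/704

y_0 = S_0(0) = a_0 = 2
y_1 = S_1(0) = a_1 = -3
y_2 = S_2(0) = a_2 = 0
y_3 = S_2(1) = 2
t_q=7/4 is in segment 1 (τ=3/4); S_1(τ)=-3015/704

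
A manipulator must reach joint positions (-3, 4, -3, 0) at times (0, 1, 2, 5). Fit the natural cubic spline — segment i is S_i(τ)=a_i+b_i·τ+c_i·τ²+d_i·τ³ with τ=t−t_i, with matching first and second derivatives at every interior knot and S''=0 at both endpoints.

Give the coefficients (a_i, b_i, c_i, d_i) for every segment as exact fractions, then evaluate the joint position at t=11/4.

Δ: Δ0=7, Δ1=-7, Δ2=1
row 1: diag=4, rhs=-84; c'=1/4, d'=-21
row 2: denom=8−1·1/4=31/4; d'=(48−1·-21)/(31/4)=276/31
back: M2=276/31
back: M1=-21−1/4·276/31=-720/31
M: M0=0, M1=-720/31, M2=276/31, M3=0
seg 0: a=-3, c=M0/2=0, d=(M1−M0)/(6·1)=-120/31, b=Δ0−h0·(2M0+M1)/6=337/31
seg 1: a=4, c=M1/2=-360/31, d=(M2−M1)/(6·1)=166/31, b=Δ1−h1·(2M1+M2)/6=-23/31
seg 2: a=-3, c=M2/2=138/31, d=(M3−M2)/(6·3)=-46/93, b=Δ2−h2·(2M2+M3)/6=-245/31
t_q=11/4 → seg 2, τ=3/4; S=-3+-245/31·τ+138/31·τ²+-46/93·τ³=-6579/992

  seg 0: a=-3 b=337/31 c=0 d=-120/31
  seg 1: a=4 b=-23/31 c=-360/31 d=166/31
  seg 2: a=-3 b=-245/31 c=138/31 d=-46/93
S(11/4) = -6579/992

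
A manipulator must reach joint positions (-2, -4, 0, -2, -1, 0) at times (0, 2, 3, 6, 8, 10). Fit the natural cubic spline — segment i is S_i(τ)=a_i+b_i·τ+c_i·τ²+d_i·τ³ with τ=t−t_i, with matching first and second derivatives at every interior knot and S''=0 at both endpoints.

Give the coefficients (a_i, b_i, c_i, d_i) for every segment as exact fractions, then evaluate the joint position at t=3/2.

  seg 0: a=-2 b=-6949/2355 c=0 d=2297/4710
  seg 1: a=-4 b=6833/2355 c=2297/785 d=-4304/2355
  seg 2: a=0 b=7703/2355 c=-2007/785 d=586/1413
  seg 3: a=-2 b=-2053/2355 c=923/785 d=-923/3768
  seg 4: a=-1 b=4201/4710 c=-923/3140 d=923/18840
S(3/2) = -60039/12560

Δ: Δ0=-1, Δ1=4, Δ2=-2/3, Δ3=1/2, Δ4=1/2
row 1: diag=6, rhs=30; c'=1/6, d'=5
row 2: denom=8−1·1/6=47/6; d'=(-28−1·5)/(47/6)=-198/47
row 3: denom=10−3·18/47=416/47; d'=(7−3·-198/47)/(416/47)=71/32
row 4: denom=8−2·47/208=785/104; d'=(0−2·71/32)/(785/104)=-923/1570
back: M4=-923/1570
back: M3=71/32−47/208·-923/1570=1846/785
back: M2=-198/47−18/47·1846/785=-4014/785
back: M1=5−1/6·-4014/785=4594/785
M: M0=0, M1=4594/785, M2=-4014/785, M3=1846/785, M4=-923/1570, M5=0
seg 0: a=-2, c=M0/2=0, d=(M1−M0)/(6·2)=2297/4710, b=Δ0−h0·(2M0+M1)/6=-6949/2355
seg 1: a=-4, c=M1/2=2297/785, d=(M2−M1)/(6·1)=-4304/2355, b=Δ1−h1·(2M1+M2)/6=6833/2355
seg 2: a=0, c=M2/2=-2007/785, d=(M3−M2)/(6·3)=586/1413, b=Δ2−h2·(2M2+M3)/6=7703/2355
seg 3: a=-2, c=M3/2=923/785, d=(M4−M3)/(6·2)=-923/3768, b=Δ3−h3·(2M3+M4)/6=-2053/2355
seg 4: a=-1, c=M4/2=-923/3140, d=(M5−M4)/(6·2)=923/18840, b=Δ4−h4·(2M4+M5)/6=4201/4710
t_q=3/2 → seg 0, τ=3/2; S=-2+-6949/2355·τ+0·τ²+2297/4710·τ³=-60039/12560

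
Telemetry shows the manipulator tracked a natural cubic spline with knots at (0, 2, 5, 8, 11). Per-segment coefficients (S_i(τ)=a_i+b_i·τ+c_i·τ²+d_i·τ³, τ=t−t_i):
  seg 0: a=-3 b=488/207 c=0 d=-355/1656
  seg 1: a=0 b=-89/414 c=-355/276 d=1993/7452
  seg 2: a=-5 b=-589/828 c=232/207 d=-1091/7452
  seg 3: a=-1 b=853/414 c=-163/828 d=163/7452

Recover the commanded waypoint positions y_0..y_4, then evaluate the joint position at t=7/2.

y_0 = S_0(0) = a_0 = -3
y_1 = S_1(0) = a_1 = 0
y_2 = S_2(0) = a_2 = -5
y_3 = S_3(0) = a_3 = -1
y_4 = S_3(3) = 4
t_q=7/2 is in segment 1 (τ=3/2); S_1(τ)=-1703/736

y_0=-3 y_1=0 y_2=-5 y_3=-1 y_4=4
S(7/2) = -1703/736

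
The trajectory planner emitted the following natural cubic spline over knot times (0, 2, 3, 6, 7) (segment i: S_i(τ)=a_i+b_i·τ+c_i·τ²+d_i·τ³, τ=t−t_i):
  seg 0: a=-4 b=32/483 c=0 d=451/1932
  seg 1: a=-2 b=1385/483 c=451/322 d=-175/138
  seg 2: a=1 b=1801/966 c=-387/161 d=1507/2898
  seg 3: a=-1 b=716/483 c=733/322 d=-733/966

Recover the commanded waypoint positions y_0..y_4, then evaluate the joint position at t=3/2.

y_0 = S_0(0) = a_0 = -4
y_1 = S_1(0) = a_1 = -2
y_2 = S_2(0) = a_2 = 1
y_3 = S_3(0) = a_3 = -1
y_4 = S_3(1) = 2
t_q=3/2 is in segment 0 (τ=3/2); S_0(τ)=-2291/736

y_0=-4 y_1=-2 y_2=1 y_3=-1 y_4=2
S(3/2) = -2291/736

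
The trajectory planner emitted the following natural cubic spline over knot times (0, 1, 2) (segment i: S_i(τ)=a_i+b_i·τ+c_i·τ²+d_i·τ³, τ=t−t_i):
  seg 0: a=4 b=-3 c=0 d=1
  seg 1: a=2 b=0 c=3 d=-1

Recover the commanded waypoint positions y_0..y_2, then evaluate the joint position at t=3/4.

y_0 = S_0(0) = a_0 = 4
y_1 = S_1(0) = a_1 = 2
y_2 = S_1(1) = 4
t_q=3/4 is in segment 0 (τ=3/4); S_0(τ)=139/64

y_0=4 y_1=2 y_2=4
S(3/4) = 139/64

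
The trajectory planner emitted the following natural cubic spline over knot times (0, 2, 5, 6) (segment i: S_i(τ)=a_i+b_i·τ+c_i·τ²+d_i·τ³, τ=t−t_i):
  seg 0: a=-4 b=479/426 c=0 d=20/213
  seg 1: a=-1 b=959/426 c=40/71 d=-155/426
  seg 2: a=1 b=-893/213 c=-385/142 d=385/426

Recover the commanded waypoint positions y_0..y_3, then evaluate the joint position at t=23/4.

y_0=-4 y_1=-1 y_2=1 y_3=-5
S(23/4) = -29883/9088

y_0 = S_0(0) = a_0 = -4
y_1 = S_1(0) = a_1 = -1
y_2 = S_2(0) = a_2 = 1
y_3 = S_2(1) = -5
t_q=23/4 is in segment 2 (τ=3/4); S_2(τ)=-29883/9088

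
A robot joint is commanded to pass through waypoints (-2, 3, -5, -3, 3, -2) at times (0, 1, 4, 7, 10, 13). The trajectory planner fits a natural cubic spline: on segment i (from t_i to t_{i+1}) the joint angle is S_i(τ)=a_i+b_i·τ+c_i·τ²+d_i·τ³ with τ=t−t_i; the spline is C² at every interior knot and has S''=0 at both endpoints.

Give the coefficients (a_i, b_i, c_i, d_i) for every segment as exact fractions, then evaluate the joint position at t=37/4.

  seg 0: a=-2 b=7456/1209 c=0 d=-1411/1209
  seg 1: a=3 b=3223/1209 c=-1411/403 d=2084/3627
  seg 2: a=-5 b=-263/93 c=673/403 d=-1832/10881
  seg 3: a=-3 b=3199/1209 c=187/1209 d=-1342/10881
  seg 4: a=3 b=295/1209 c=-385/403 d=385/3627
S(37/4) = 2313/992

Δ: Δ0=5, Δ1=-8/3, Δ2=2/3, Δ3=2, Δ4=-5/3
row 1: diag=8, rhs=-46; c'=3/8, d'=-23/4
row 2: denom=12−3·3/8=87/8; d'=(20−3·-23/4)/(87/8)=298/87
row 3: denom=12−3·8/29=324/29; d'=(8−3·298/87)/(324/29)=-11/54
row 4: denom=12−3·29/108=403/36; d'=(-22−3·-11/54)/(403/36)=-770/403
back: M4=-770/403
back: M3=-11/54−29/108·-770/403=374/1209
back: M2=298/87−8/29·374/1209=1346/403
back: M1=-23/4−3/8·1346/403=-2822/403
M: M0=0, M1=-2822/403, M2=1346/403, M3=374/1209, M4=-770/403, M5=0
seg 0: a=-2, c=M0/2=0, d=(M1−M0)/(6·1)=-1411/1209, b=Δ0−h0·(2M0+M1)/6=7456/1209
seg 1: a=3, c=M1/2=-1411/403, d=(M2−M1)/(6·3)=2084/3627, b=Δ1−h1·(2M1+M2)/6=3223/1209
seg 2: a=-5, c=M2/2=673/403, d=(M3−M2)/(6·3)=-1832/10881, b=Δ2−h2·(2M2+M3)/6=-263/93
seg 3: a=-3, c=M3/2=187/1209, d=(M4−M3)/(6·3)=-1342/10881, b=Δ3−h3·(2M3+M4)/6=3199/1209
seg 4: a=3, c=M4/2=-385/403, d=(M5−M4)/(6·3)=385/3627, b=Δ4−h4·(2M4+M5)/6=295/1209
t_q=37/4 → seg 3, τ=9/4; S=-3+3199/1209·τ+187/1209·τ²+-1342/10881·τ³=2313/992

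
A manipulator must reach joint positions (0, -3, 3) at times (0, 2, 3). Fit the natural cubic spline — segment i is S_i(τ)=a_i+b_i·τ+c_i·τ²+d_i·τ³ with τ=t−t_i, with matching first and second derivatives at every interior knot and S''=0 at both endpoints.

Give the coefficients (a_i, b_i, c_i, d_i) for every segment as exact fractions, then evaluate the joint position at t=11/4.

Δ: Δ0=-3/2, Δ1=6
row 1: diag=6, rhs=45; c'=1/6, d'=15/2
back: M1=15/2
M: M0=0, M1=15/2, M2=0
seg 0: a=0, c=M0/2=0, d=(M1−M0)/(6·2)=5/8, b=Δ0−h0·(2M0+M1)/6=-4
seg 1: a=-3, c=M1/2=15/4, d=(M2−M1)/(6·1)=-5/4, b=Δ1−h1·(2M1+M2)/6=7/2
t_q=11/4 → seg 1, τ=3/4; S=-3+7/2·τ+15/4·τ²+-5/4·τ³=309/256

  seg 0: a=0 b=-4 c=0 d=5/8
  seg 1: a=-3 b=7/2 c=15/4 d=-5/4
S(11/4) = 309/256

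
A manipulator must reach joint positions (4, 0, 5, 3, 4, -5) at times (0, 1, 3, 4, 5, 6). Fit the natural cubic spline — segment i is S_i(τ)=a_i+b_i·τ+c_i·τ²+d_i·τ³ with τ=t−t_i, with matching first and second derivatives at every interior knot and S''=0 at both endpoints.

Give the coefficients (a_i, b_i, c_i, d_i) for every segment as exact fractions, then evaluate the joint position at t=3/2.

  seg 0: a=4 b=-427/76 c=0 d=123/76
  seg 1: a=0 b=-29/38 c=369/76 d=-245/152
  seg 2: a=5 b=-13/19 c=-183/38 d=7/2
  seg 3: a=3 b=7/38 c=108/19 d=-185/38
  seg 4: a=4 b=-58/19 c=-339/38 d=113/38
S(3/2) = 767/1216

Δ: Δ0=-4, Δ1=5/2, Δ2=-2, Δ3=1, Δ4=-9
row 1: diag=6, rhs=39; c'=1/3, d'=13/2
row 2: denom=6−2·1/3=16/3; d'=(-27−2·13/2)/(16/3)=-15/2
row 3: denom=4−1·3/16=61/16; d'=(18−1·-15/2)/(61/16)=408/61
row 4: denom=4−1·16/61=228/61; d'=(-60−1·408/61)/(228/61)=-339/19
back: M4=-339/19
back: M3=408/61−16/61·-339/19=216/19
back: M2=-15/2−3/16·216/19=-183/19
back: M1=13/2−1/3·-183/19=369/38
M: M0=0, M1=369/38, M2=-183/19, M3=216/19, M4=-339/19, M5=0
seg 0: a=4, c=M0/2=0, d=(M1−M0)/(6·1)=123/76, b=Δ0−h0·(2M0+M1)/6=-427/76
seg 1: a=0, c=M1/2=369/76, d=(M2−M1)/(6·2)=-245/152, b=Δ1−h1·(2M1+M2)/6=-29/38
seg 2: a=5, c=M2/2=-183/38, d=(M3−M2)/(6·1)=7/2, b=Δ2−h2·(2M2+M3)/6=-13/19
seg 3: a=3, c=M3/2=108/19, d=(M4−M3)/(6·1)=-185/38, b=Δ3−h3·(2M3+M4)/6=7/38
seg 4: a=4, c=M4/2=-339/38, d=(M5−M4)/(6·1)=113/38, b=Δ4−h4·(2M4+M5)/6=-58/19
t_q=3/2 → seg 1, τ=1/2; S=0+-29/38·τ+369/76·τ²+-245/152·τ³=767/1216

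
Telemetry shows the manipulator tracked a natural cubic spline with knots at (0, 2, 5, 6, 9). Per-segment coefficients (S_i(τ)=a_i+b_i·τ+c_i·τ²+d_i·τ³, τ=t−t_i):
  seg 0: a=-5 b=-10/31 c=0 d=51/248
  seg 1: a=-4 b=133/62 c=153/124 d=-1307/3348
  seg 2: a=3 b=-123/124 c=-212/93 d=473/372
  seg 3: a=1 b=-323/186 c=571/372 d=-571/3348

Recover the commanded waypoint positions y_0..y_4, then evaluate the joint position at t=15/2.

y_0=-5 y_1=-4 y_2=3 y_3=1 y_4=5
S(15/2) = 1263/992

y_0 = S_0(0) = a_0 = -5
y_1 = S_1(0) = a_1 = -4
y_2 = S_2(0) = a_2 = 3
y_3 = S_3(0) = a_3 = 1
y_4 = S_3(3) = 5
t_q=15/2 is in segment 3 (τ=3/2); S_3(τ)=1263/992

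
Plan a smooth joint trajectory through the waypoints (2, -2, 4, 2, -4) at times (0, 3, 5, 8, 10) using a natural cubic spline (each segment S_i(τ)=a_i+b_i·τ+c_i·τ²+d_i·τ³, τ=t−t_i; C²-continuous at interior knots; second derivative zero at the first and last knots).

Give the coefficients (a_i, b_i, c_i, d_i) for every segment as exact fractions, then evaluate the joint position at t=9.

  seg 0: a=2 b=-2521/870 c=0 d=1361/7830
  seg 1: a=-2 b=781/435 c=1361/870 d=-279/580
  seg 2: a=4 b=992/435 c=-115/87 d=443/3915
  seg 3: a=2 b=-1129/435 c=-44/145 d=22/435
S(9) = -123/145

Δ: Δ0=-4/3, Δ1=3, Δ2=-2/3, Δ3=-3
row 1: diag=10, rhs=26; c'=1/5, d'=13/5
row 2: denom=10−2·1/5=48/5; d'=(-22−2·13/5)/(48/5)=-17/6
row 3: denom=10−3·5/16=145/16; d'=(-14−3·-17/6)/(145/16)=-88/145
back: M3=-88/145
back: M2=-17/6−5/16·-88/145=-230/87
back: M1=13/5−1/5·-230/87=1361/435
M: M0=0, M1=1361/435, M2=-230/87, M3=-88/145, M4=0
seg 0: a=2, c=M0/2=0, d=(M1−M0)/(6·3)=1361/7830, b=Δ0−h0·(2M0+M1)/6=-2521/870
seg 1: a=-2, c=M1/2=1361/870, d=(M2−M1)/(6·2)=-279/580, b=Δ1−h1·(2M1+M2)/6=781/435
seg 2: a=4, c=M2/2=-115/87, d=(M3−M2)/(6·3)=443/3915, b=Δ2−h2·(2M2+M3)/6=992/435
seg 3: a=2, c=M3/2=-44/145, d=(M4−M3)/(6·2)=22/435, b=Δ3−h3·(2M3+M4)/6=-1129/435
t_q=9 → seg 3, τ=1; S=2+-1129/435·τ+-44/145·τ²+22/435·τ³=-123/145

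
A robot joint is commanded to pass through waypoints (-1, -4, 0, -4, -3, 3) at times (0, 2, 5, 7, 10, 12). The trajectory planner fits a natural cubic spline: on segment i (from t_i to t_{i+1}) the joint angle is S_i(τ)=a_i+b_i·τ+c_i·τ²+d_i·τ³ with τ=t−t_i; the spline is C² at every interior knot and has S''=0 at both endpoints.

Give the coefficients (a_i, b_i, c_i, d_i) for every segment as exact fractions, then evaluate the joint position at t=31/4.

Δ: Δ0=-3/2, Δ1=4/3, Δ2=-2, Δ3=1/3, Δ4=3
row 1: diag=10, rhs=17; c'=3/10, d'=17/10
row 2: denom=10−3·3/10=91/10; d'=(-20−3·17/10)/(91/10)=-251/91
row 3: denom=10−2·20/91=870/91; d'=(14−2·-251/91)/(870/91)=296/145
row 4: denom=10−3·91/290=2627/290; d'=(16−3·296/145)/(2627/290)=2864/2627
back: M4=2864/2627
back: M3=296/145−91/290·2864/2627=4464/2627
back: M2=-251/91−20/91·4464/2627=-8227/2627
back: M1=17/10−3/10·-8227/2627=6934/2627
M: M0=0, M1=6934/2627, M2=-8227/2627, M3=4464/2627, M4=2864/2627, M5=0
seg 0: a=-1, c=M0/2=0, d=(M1−M0)/(6·2)=3467/15762, b=Δ0−h0·(2M0+M1)/6=-37511/15762
seg 1: a=-4, c=M1/2=3467/2627, d=(M2−M1)/(6·3)=-15161/47286, b=Δ1−h1·(2M1+M2)/6=4093/15762
seg 2: a=0, c=M2/2=-8227/5254, d=(M3−M2)/(6·2)=343/852, b=Δ2−h2·(2M2+M3)/6=-3772/7881
seg 3: a=-4, c=M3/2=2232/2627, d=(M4−M3)/(6·3)=-800/23643, b=Δ3−h3·(2M3+M4)/6=-15061/7881
seg 4: a=-3, c=M4/2=1432/2627, d=(M5−M4)/(6·2)=-716/7881, b=Δ4−h4·(2M4+M5)/6=17915/7881
t_q=31/4 → seg 3, τ=3/4; S=-4+-15061/7881·τ+2232/2627·τ²+-800/23643·τ³=-52221/10508

  seg 0: a=-1 b=-37511/15762 c=0 d=3467/15762
  seg 1: a=-4 b=4093/15762 c=3467/2627 d=-15161/47286
  seg 2: a=0 b=-3772/7881 c=-8227/5254 d=343/852
  seg 3: a=-4 b=-15061/7881 c=2232/2627 d=-800/23643
  seg 4: a=-3 b=17915/7881 c=1432/2627 d=-716/7881
S(31/4) = -52221/10508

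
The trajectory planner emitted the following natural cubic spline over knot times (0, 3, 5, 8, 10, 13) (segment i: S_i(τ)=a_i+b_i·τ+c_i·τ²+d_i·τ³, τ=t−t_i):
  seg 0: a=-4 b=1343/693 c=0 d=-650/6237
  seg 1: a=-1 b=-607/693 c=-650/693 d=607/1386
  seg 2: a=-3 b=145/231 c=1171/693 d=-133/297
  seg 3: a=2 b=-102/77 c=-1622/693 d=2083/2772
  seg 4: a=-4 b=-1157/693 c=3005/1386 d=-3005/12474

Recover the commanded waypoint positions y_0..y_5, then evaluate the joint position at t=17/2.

y_0=-4 y_1=-1 y_2=-3 y_3=2 y_4=-4 y_5=4
S(17/2) = 6257/7392

y_0 = S_0(0) = a_0 = -4
y_1 = S_1(0) = a_1 = -1
y_2 = S_2(0) = a_2 = -3
y_3 = S_3(0) = a_3 = 2
y_4 = S_4(0) = a_4 = -4
y_5 = S_4(3) = 4
t_q=17/2 is in segment 3 (τ=1/2); S_3(τ)=6257/7392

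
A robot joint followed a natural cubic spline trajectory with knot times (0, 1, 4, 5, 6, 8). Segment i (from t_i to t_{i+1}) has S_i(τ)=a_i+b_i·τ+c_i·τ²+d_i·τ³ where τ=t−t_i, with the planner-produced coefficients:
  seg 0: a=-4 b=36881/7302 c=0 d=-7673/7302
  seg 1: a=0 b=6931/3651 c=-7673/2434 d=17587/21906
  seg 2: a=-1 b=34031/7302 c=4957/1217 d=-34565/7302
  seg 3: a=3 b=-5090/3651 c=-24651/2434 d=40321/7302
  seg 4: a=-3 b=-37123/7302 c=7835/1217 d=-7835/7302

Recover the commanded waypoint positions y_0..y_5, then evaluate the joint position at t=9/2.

y_0 = S_0(0) = a_0 = -4
y_1 = S_1(0) = a_1 = 0
y_2 = S_2(0) = a_2 = -1
y_3 = S_3(0) = a_3 = 3
y_4 = S_4(0) = a_4 = -3
y_5 = S_4(2) = 4
t_q=9/2 is in segment 2 (τ=1/2); S_2(τ)=34209/19472

y_0=-4 y_1=0 y_2=-1 y_3=3 y_4=-3 y_5=4
S(9/2) = 34209/19472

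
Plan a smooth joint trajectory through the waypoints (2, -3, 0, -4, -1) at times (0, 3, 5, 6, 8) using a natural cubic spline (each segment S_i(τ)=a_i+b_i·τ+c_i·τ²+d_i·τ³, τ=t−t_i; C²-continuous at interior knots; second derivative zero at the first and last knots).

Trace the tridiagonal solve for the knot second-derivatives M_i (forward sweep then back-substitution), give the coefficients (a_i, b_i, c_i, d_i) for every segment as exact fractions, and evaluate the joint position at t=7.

Δ: Δ0=-5/3, Δ1=3/2, Δ2=-4, Δ3=3/2
row 1: diag=10, rhs=19; c'=1/5, d'=19/10
row 2: denom=6−2·1/5=28/5; d'=(-33−2·19/10)/(28/5)=-46/7
row 3: denom=6−1·5/28=163/28; d'=(33−1·-46/7)/(163/28)=1108/163
back: M3=1108/163
back: M2=-46/7−5/28·1108/163=-1269/163
back: M1=19/10−1/5·-1269/163=1127/326
M: M0=0, M1=1127/326, M2=-1269/163, M3=1108/163, M4=0
seg 0: a=2, c=M0/2=0, d=(M1−M0)/(6·3)=1127/5868, b=Δ0−h0·(2M0+M1)/6=-6641/1956
seg 1: a=-3, c=M1/2=1127/652, d=(M2−M1)/(6·2)=-3665/3912, b=Δ1−h1·(2M1+M2)/6=1751/978
seg 2: a=0, c=M2/2=-1269/326, d=(M3−M2)/(6·1)=2377/978, b=Δ2−h2·(2M2+M3)/6=-1241/489
seg 3: a=-4, c=M3/2=554/163, d=(M4−M3)/(6·2)=-277/489, b=Δ3−h3·(2M3+M4)/6=-2965/978
t_q=7 → seg 3, τ=1; S=-4+-2965/978·τ+554/163·τ²+-277/489·τ³=-1369/326

  seg 0: a=2 b=-6641/1956 c=0 d=1127/5868
  seg 1: a=-3 b=1751/978 c=1127/652 d=-3665/3912
  seg 2: a=0 b=-1241/489 c=-1269/326 d=2377/978
  seg 3: a=-4 b=-2965/978 c=554/163 d=-277/489
S(7) = -1369/326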